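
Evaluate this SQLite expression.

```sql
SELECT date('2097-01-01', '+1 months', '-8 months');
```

2096-06-01

Adding +1 month to 2097-01-01 gives 2097-02-01.
Adding -8 months to 2097-02-01 gives 2096-06-01.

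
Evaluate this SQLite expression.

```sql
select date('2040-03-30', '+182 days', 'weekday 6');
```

Applying '+182 days' to 2040-03-30: counting 182 days forward gives 2040-09-28.
`weekday 6` advances to the next Saturday; 2040-09-28 is a Friday, so it moves forward to 2040-09-29.

2040-09-29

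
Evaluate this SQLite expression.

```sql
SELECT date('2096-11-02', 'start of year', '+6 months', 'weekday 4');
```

`start of year` rewinds 2096-11-02 to 2096-01-01.
Adding +6 months to 2096-01-01 gives 2096-07-01.
`weekday 4` advances to the next Thursday; 2096-07-01 is a Sunday, so it moves forward to 2096-07-05.

2096-07-05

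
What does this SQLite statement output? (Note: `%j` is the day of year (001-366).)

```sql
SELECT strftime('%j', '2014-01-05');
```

005

Day-of-year for 2014-01-05: days since 2014-01-01 inclusive = 5, zero-padded to 005.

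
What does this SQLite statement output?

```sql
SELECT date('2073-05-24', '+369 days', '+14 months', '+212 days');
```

Applying '+369 days' to 2073-05-24: counting 369 days forward gives 2074-05-28.
Adding +14 months to 2074-05-28 gives 2075-07-28.
Applying '+212 days' to 2075-07-28: counting 212 days forward gives 2076-02-25.

2076-02-25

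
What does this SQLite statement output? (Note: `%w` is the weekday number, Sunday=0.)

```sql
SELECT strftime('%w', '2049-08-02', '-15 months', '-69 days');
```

First apply '-15 months', '-69 days': 2049-08-02 → 2048-02-23.
2048-02-23 is a Sunday; with Sunday=0 that is 0.

0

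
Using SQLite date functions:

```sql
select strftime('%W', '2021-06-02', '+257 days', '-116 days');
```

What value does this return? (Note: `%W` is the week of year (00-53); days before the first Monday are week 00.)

42

First apply '+257 days', '-116 days': 2021-06-02 → 2021-10-21.
2021-10-21 is a Thursday. SQLite's %W counts Mondays since the year started; the result is 42.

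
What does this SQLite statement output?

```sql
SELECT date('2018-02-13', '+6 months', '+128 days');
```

2018-12-19

Adding +6 months to 2018-02-13 gives 2018-08-13.
Applying '+128 days' to 2018-08-13: counting 128 days forward gives 2018-12-19.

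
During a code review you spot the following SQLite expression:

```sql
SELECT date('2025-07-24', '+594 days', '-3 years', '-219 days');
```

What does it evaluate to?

Applying '+594 days' to 2025-07-24: counting 594 days forward gives 2027-03-10.
Adding -3 years to 2027-03-10 gives 2024-03-10.
Applying '-219 days' to 2024-03-10: counting 219 days back gives 2023-08-04.

2023-08-04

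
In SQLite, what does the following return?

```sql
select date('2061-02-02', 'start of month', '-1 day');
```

2061-01-31

`start of month` rewinds 2061-02-02 to 2061-02-01.
Going back 1 day from 2061-02-01 reaches 2061-01-31 (last day of January, 31 days).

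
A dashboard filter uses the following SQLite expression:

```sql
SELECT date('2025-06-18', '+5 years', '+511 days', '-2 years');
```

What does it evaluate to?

Adding +5 years to 2025-06-18 gives 2030-06-18.
Applying '+511 days' to 2030-06-18: counting 511 days forward gives 2031-11-11.
Adding -2 years to 2031-11-11 gives 2029-11-11.

2029-11-11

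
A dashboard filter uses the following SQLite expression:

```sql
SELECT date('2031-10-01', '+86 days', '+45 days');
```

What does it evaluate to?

2032-02-09

Applying '+86 days' to 2031-10-01: counting 86 days forward gives 2031-12-26.
Applying '+45 days' to 2031-12-26: counting 45 days forward gives 2032-02-09.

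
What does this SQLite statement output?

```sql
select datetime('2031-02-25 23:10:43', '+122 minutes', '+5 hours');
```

2031-02-26 06:12:43

122 minutes = 2h 2m; +122 minutes from 2031-02-25 23:10:43 is 2031-02-26 01:12:43 (crosses midnight).
+5 hours from 2031-02-26 01:12:43 is 2031-02-26 06:12:43.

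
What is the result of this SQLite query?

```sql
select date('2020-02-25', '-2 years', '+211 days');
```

2018-09-24

Adding -2 years to 2020-02-25 gives 2018-02-25.
Applying '+211 days' to 2018-02-25: counting 211 days forward gives 2018-09-24.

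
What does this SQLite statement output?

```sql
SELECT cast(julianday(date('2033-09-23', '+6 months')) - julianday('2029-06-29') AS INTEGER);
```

Adding +6 months to 2033-09-23 gives 2034-03-23.
1 day remains in June 2029 after the 29th (30 − 29).
Full months from July 2029 through February 2034 contribute their day counts.
Then 23 days into March 2034.
Total: 1 + 31 + 31 + 30 + 31 + 30 + 31 + 31 + 28 + 31 + 30 + 31 + 30 + 31 + 31 + 30 + 31 + 30 + 31 + 31 + 28 + 31 + 30 + 31 + 30 + 31 + 31 + 30 + 31 + 30 + 31 + 31 + 29 + 31 + 30 + 31 + 30 + 31 + 31 + 30 + 31 + 30 + 31 + 31 + 28 + 31 + 30 + 31 + 30 + 31 + 31 + 30 + 31 + 30 + 31 + 31 + 28 + 23 = 1728.

1728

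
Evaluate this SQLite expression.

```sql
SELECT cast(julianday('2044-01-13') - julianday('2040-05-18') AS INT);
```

13 days remain in May 2040 after the 18th (31 − 18).
Full months from June 2040 through December 2043 contribute their day counts.
Then 13 days into January 2044.
Total: 13 + 30 + 31 + 31 + 30 + 31 + 30 + 31 + 31 + 28 + 31 + 30 + 31 + 30 + 31 + 31 + 30 + 31 + 30 + 31 + 31 + 28 + 31 + 30 + 31 + 30 + 31 + 31 + 30 + 31 + 30 + 31 + 31 + 28 + 31 + 30 + 31 + 30 + 31 + 31 + 30 + 31 + 30 + 31 + 13 = 1335.

1335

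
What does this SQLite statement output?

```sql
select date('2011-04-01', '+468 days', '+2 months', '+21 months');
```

Applying '+468 days' to 2011-04-01: counting 468 days forward gives 2012-07-12.
Adding +2 months to 2012-07-12 gives 2012-09-12.
Adding +21 months to 2012-09-12 gives 2014-06-12.

2014-06-12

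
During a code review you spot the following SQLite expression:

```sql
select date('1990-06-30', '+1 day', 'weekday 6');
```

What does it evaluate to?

June 1990 has 30 days; 0 remain after the 30th, so 1 days reach 1990-07-01.
`weekday 6` advances to the next Saturday; 1990-07-01 is a Sunday, so it moves forward to 1990-07-07.

1990-07-07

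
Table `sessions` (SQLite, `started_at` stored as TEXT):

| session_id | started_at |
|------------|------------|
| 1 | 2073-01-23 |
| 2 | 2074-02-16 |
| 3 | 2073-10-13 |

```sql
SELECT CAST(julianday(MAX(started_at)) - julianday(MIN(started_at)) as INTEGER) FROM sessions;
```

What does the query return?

389

MIN = 2073-01-23, MAX = 2074-02-16.
8 days remain in January 2073 after the 23rd (31 − 23).
Full months from February 2073 through January 2074 contribute their day counts.
Then 16 days into February 2074.
Total: 8 + 28 + 31 + 30 + 31 + 30 + 31 + 31 + 30 + 31 + 30 + 31 + 31 + 16 = 389.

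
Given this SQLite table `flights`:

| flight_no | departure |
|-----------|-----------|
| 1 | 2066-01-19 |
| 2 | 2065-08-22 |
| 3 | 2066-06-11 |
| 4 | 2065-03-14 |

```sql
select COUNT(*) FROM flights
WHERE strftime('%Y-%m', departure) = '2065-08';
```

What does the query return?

1

Rows with year-month 2065-08: 2065-08-22 → 1.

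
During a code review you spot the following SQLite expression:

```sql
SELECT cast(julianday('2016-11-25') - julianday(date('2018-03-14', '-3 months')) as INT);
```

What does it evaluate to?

Adding -3 months to 2018-03-14 gives 2017-12-14.
5 days remain in November 2016 after the 25th (30 − 25).
Full months from December 2016 through November 2017 contribute their day counts.
Then 14 days into December 2017.
Total: 5 + 31 + 31 + 28 + 31 + 30 + 31 + 30 + 31 + 31 + 30 + 31 + 30 + 14 = 384.
The subtraction is earlier − later, so the result is −384 → -384.

-384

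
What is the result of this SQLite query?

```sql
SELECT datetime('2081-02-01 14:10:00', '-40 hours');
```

2081-01-30 22:10:00

-40 hours from 2081-02-01 14:10:00 is 2081-01-30 22:10:00 (crosses midnight).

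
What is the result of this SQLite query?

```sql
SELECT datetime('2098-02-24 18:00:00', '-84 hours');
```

-84 hours from 2098-02-24 18:00:00 is 2098-02-21 06:00:00 (crosses midnight).

2098-02-21 06:00:00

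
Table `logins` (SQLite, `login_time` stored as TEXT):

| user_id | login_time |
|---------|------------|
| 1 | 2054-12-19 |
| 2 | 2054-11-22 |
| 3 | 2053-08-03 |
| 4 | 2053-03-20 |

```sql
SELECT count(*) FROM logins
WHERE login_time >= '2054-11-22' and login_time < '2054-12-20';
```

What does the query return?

Rows in [2054-11-22, 2054-12-20): 2054-12-19, 2054-11-22 → 2 rows.

2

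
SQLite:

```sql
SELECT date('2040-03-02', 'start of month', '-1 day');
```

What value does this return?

2040-02-29

`start of month` rewinds 2040-03-02 to 2040-03-01.
Going back 1 day from 2040-03-01 reaches 2040-02-29 (last day of February, 29 days).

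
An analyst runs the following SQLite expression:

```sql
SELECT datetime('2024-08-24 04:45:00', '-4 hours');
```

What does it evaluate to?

-4 hours from 2024-08-24 04:45:00 is 2024-08-24 00:45:00.

2024-08-24 00:45:00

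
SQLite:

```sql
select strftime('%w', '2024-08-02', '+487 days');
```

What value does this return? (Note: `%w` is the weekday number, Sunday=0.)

2

First apply '+487 days': 2024-08-02 → 2025-12-02.
2025-12-02 is a Tuesday; with Sunday=0 that is 2.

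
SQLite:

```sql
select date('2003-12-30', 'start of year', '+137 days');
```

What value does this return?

`start of year` rewinds 2003-12-30 to 2003-01-01.
Applying '+137 days' to 2003-01-01: counting 137 days forward gives 2003-05-18.

2003-05-18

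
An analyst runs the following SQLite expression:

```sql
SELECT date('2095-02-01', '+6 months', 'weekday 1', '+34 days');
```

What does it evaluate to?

Adding +6 months to 2095-02-01 gives 2095-08-01.
`weekday 1` advances to the next Monday; 2095-08-01 is already a Monday, so it stays at 2095-08-01.
August 2095 has 31 days; 30 remain after the 1st, so 31 days reach 2095-09-01.
Advancing 3 more days within September lands on 2095-09-04.

2095-09-04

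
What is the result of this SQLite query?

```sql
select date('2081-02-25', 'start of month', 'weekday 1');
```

`start of month` rewinds 2081-02-25 to 2081-02-01.
`weekday 1` advances to the next Monday; 2081-02-01 is a Saturday, so it moves forward to 2081-02-03.

2081-02-03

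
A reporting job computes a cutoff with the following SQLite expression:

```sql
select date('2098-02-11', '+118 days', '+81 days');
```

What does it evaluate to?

2098-08-29

Applying '+118 days' to 2098-02-11: counting 118 days forward gives 2098-06-09.
Applying '+81 days' to 2098-06-09: counting 81 days forward gives 2098-08-29.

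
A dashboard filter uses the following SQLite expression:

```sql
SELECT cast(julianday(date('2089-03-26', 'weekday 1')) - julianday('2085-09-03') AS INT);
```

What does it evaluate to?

`weekday 1` advances to the next Monday; 2089-03-26 is a Saturday, so it moves forward to 2089-03-28.
27 days remain in September 2085 after the 3rd (30 − 3).
Full months from October 2085 through February 2089 contribute their day counts.
Then 28 days into March 2089.
Total: 27 + 31 + 30 + 31 + 31 + 28 + 31 + 30 + 31 + 30 + 31 + 31 + 30 + 31 + 30 + 31 + 31 + 28 + 31 + 30 + 31 + 30 + 31 + 31 + 30 + 31 + 30 + 31 + 31 + 29 + 31 + 30 + 31 + 30 + 31 + 31 + 30 + 31 + 30 + 31 + 31 + 28 + 28 = 1302.

1302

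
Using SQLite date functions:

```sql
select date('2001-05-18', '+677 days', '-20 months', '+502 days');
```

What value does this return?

Applying '+677 days' to 2001-05-18: counting 677 days forward gives 2003-03-26.
Adding -20 months to 2003-03-26 gives 2001-07-26.
Applying '+502 days' to 2001-07-26: counting 502 days forward gives 2002-12-10.

2002-12-10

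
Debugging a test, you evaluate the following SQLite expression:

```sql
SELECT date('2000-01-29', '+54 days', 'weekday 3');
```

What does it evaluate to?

2000-03-29

Applying '+54 days' to 2000-01-29: counting 54 days forward gives 2000-03-23.
`weekday 3` advances to the next Wednesday; 2000-03-23 is a Thursday, so it moves forward to 2000-03-29.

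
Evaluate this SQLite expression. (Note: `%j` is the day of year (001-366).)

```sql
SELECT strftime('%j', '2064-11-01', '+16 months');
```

First apply '+16 months': 2064-11-01 → 2066-03-01.
Day-of-year for 2066-03-01: days since 2066-01-01 inclusive = 60, zero-padded to 060.

060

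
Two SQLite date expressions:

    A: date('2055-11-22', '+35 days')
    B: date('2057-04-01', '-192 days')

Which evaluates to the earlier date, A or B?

A

A = 2055-12-27.
B = 2056-09-21.
A is earlier.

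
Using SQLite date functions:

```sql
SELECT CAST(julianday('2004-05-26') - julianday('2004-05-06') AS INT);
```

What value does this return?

Both dates are in May 2004: 26 − 6 = 20.

20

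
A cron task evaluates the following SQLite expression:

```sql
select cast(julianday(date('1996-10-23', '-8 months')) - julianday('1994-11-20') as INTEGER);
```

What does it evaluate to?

Adding -8 months to 1996-10-23 gives 1996-02-23.
10 days remain in November 1994 after the 20th (30 − 20).
Full months from December 1994 through January 1996 contribute their day counts.
Then 23 days into February 1996.
Total: 10 + 31 + 31 + 28 + 31 + 30 + 31 + 30 + 31 + 31 + 30 + 31 + 30 + 31 + 31 + 23 = 460.

460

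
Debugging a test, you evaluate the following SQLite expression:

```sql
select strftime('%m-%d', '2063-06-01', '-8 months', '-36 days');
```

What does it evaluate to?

First apply '-8 months', '-36 days': 2063-06-01 → 2062-08-26.
`%m-%d` extracts the month-day: 08-26.

08-26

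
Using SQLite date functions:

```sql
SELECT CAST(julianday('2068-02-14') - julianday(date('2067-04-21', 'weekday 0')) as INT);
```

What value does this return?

`weekday 0` advances to the next Sunday; 2067-04-21 is a Thursday, so it moves forward to 2067-04-24.
6 days remain in April 2067 after the 24th (30 − 24).
Full months from May 2067 through January 2068 contribute their day counts.
Then 14 days into February 2068.
Total: 6 + 31 + 30 + 31 + 31 + 30 + 31 + 30 + 31 + 31 + 14 = 296.

296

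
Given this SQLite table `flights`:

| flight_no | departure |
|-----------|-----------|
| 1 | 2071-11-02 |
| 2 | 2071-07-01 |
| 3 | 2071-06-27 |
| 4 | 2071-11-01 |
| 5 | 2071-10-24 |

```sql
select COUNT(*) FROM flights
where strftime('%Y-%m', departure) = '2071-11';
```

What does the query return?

2

Rows with year-month 2071-11: 2071-11-02, 2071-11-01 → 2.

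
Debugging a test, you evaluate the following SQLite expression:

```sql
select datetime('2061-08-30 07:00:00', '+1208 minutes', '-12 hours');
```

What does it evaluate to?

2061-08-30 15:08:00

1208 minutes = 20h 8m; +1208 minutes from 2061-08-30 07:00:00 is 2061-08-31 03:08:00 (crosses midnight).
-12 hours from 2061-08-31 03:08:00 is 2061-08-30 15:08:00 (crosses midnight).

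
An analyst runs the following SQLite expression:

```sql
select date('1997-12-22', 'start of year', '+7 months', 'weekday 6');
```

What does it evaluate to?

1997-08-02

`start of year` rewinds 1997-12-22 to 1997-01-01.
Adding +7 months to 1997-01-01 gives 1997-08-01.
`weekday 6` advances to the next Saturday; 1997-08-01 is a Friday, so it moves forward to 1997-08-02.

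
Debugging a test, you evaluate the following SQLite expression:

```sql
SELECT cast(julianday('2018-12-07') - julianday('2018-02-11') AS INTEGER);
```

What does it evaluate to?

17 days remain in February 2018 after the 11th (28 − 11).
Full months from March 2018 through November 2018 contribute their day counts.
Then 7 days into December 2018.
Total: 17 + 31 + 30 + 31 + 30 + 31 + 31 + 30 + 31 + 30 + 7 = 299.

299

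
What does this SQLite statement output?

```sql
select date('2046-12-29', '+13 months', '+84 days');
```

2048-04-22

Adding +13 months to 2046-12-29 gives 2048-01-29.
Applying '+84 days' to 2048-01-29: counting 84 days forward gives 2048-04-22.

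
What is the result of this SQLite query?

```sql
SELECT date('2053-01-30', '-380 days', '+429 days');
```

Applying '-380 days' to 2053-01-30: counting 380 days back gives 2052-01-16.
Applying '+429 days' to 2052-01-16: counting 429 days forward gives 2053-03-20.

2053-03-20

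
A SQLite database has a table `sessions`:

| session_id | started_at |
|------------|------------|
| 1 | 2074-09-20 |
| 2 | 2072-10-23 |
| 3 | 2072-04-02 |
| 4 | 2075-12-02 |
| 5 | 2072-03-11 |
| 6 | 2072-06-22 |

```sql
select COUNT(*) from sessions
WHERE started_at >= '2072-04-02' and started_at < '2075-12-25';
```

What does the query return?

Rows in [2072-04-02, 2075-12-25): 2074-09-20, 2072-10-23, 2072-04-02, 2075-12-02, 2072-06-22 → 5 rows.

5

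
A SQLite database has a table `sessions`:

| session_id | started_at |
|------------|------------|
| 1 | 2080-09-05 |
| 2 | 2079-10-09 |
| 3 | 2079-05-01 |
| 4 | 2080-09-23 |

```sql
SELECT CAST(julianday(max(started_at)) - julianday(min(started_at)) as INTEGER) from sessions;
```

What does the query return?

511

MIN = 2079-05-01, MAX = 2080-09-23.
30 days remain in May 2079 after the 1st (31 − 1).
Full months from June 2079 through August 2080 contribute their day counts.
Then 23 days into September 2080.
Total: 30 + 30 + 31 + 31 + 30 + 31 + 30 + 31 + 31 + 29 + 31 + 30 + 31 + 30 + 31 + 31 + 23 = 511.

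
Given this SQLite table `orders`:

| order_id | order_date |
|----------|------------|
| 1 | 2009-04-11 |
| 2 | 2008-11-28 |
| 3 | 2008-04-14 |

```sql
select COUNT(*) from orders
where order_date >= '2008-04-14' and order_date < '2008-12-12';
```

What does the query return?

2

Rows in [2008-04-14, 2008-12-12): 2008-11-28, 2008-04-14 → 2 rows.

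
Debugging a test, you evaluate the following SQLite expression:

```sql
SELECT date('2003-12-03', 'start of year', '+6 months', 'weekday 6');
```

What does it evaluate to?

`start of year` rewinds 2003-12-03 to 2003-01-01.
Adding +6 months to 2003-01-01 gives 2003-07-01.
`weekday 6` advances to the next Saturday; 2003-07-01 is a Tuesday, so it moves forward to 2003-07-05.

2003-07-05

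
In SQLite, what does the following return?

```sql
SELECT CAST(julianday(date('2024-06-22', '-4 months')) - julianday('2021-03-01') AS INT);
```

1088

Adding -4 months to 2024-06-22 gives 2024-02-22.
30 days remain in March 2021 after the 1st (31 − 1).
Full months from April 2021 through January 2024 contribute their day counts.
Then 22 days into February 2024.
Total: 30 + 30 + 31 + 30 + 31 + 31 + 30 + 31 + 30 + 31 + 31 + 28 + 31 + 30 + 31 + 30 + 31 + 31 + 30 + 31 + 30 + 31 + 31 + 28 + 31 + 30 + 31 + 30 + 31 + 31 + 30 + 31 + 30 + 31 + 31 + 22 = 1088.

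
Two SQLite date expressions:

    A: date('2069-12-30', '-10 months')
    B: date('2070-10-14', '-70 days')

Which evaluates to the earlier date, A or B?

A

A = 2069-03-02.
B = 2070-08-05.
A is earlier.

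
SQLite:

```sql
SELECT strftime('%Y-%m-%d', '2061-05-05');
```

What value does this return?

`%Y-%m-%d` extracts the ISO date: 2061-05-05.

2061-05-05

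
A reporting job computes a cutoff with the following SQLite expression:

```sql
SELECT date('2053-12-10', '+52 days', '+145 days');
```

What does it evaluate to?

2054-06-25

Applying '+52 days' to 2053-12-10: counting 52 days forward gives 2054-01-31.
Applying '+145 days' to 2054-01-31: counting 145 days forward gives 2054-06-25.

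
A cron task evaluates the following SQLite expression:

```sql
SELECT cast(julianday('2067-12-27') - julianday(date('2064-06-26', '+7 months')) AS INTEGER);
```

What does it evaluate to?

1065

Adding +7 months to 2064-06-26 gives 2065-01-26.
5 days remain in January 2065 after the 26th (31 − 26).
Full months from February 2065 through November 2067 contribute their day counts.
Then 27 days into December 2067.
Total: 5 + 28 + 31 + 30 + 31 + 30 + 31 + 31 + 30 + 31 + 30 + 31 + 31 + 28 + 31 + 30 + 31 + 30 + 31 + 31 + 30 + 31 + 30 + 31 + 31 + 28 + 31 + 30 + 31 + 30 + 31 + 31 + 30 + 31 + 30 + 27 = 1065.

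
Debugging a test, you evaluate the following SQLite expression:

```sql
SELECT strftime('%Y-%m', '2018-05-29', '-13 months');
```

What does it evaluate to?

First apply '-13 months': 2018-05-29 → 2017-04-29.
`%Y-%m` extracts the year-month: 2017-04.

2017-04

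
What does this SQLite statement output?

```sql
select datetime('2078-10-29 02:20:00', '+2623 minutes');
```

2078-10-30 22:03:00

2623 minutes = 43h 43m; +2623 minutes from 2078-10-29 02:20:00 is 2078-10-30 22:03:00 (crosses midnight).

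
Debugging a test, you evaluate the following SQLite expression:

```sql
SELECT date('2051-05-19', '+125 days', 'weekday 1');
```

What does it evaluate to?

2051-09-25

Applying '+125 days' to 2051-05-19: counting 125 days forward gives 2051-09-21.
`weekday 1` advances to the next Monday; 2051-09-21 is a Thursday, so it moves forward to 2051-09-25.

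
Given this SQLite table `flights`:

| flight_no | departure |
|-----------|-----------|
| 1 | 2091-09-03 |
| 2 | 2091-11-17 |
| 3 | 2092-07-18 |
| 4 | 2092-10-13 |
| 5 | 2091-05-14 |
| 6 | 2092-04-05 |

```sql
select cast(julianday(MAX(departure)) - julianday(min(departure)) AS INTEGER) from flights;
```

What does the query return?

518

MIN = 2091-05-14, MAX = 2092-10-13.
17 days remain in May 2091 after the 14th (31 − 14).
Full months from June 2091 through September 2092 contribute their day counts.
Then 13 days into October 2092.
Total: 17 + 30 + 31 + 31 + 30 + 31 + 30 + 31 + 31 + 29 + 31 + 30 + 31 + 30 + 31 + 31 + 30 + 13 = 518.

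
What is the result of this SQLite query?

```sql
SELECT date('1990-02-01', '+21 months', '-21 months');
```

1990-02-01

Adding +21 months to 1990-02-01 gives 1991-11-01.
Adding -21 months to 1991-11-01 gives 1990-02-01.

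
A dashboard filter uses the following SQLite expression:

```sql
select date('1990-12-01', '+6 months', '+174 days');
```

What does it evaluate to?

1991-11-22

Adding +6 months to 1990-12-01 gives 1991-06-01.
Applying '+174 days' to 1991-06-01: counting 174 days forward gives 1991-11-22.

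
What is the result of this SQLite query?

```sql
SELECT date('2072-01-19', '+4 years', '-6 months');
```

Adding +4 years to 2072-01-19 gives 2076-01-19.
Adding -6 months to 2076-01-19 gives 2075-07-19.

2075-07-19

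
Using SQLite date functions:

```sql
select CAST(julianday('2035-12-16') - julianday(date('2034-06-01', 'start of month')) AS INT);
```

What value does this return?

`start of month` rewinds 2034-06-01 to 2034-06-01.
29 days remain in June 2034 after the 1st (30 − 1).
Full months from July 2034 through November 2035 contribute their day counts.
Then 16 days into December 2035.
Total: 29 + 31 + 31 + 30 + 31 + 30 + 31 + 31 + 28 + 31 + 30 + 31 + 30 + 31 + 31 + 30 + 31 + 30 + 16 = 563.

563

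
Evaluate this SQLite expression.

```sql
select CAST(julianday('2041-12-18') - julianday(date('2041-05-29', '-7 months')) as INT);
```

415

Adding -7 months to 2041-05-29 gives 2040-10-29.
2 days remain in October 2040 after the 29th (31 − 29).
Full months from November 2040 through November 2041 contribute their day counts.
Then 18 days into December 2041.
Total: 2 + 30 + 31 + 31 + 28 + 31 + 30 + 31 + 30 + 31 + 31 + 30 + 31 + 30 + 18 = 415.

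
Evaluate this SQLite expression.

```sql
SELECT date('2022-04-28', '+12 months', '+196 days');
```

2023-11-10

Adding +12 months to 2022-04-28 gives 2023-04-28.
Applying '+196 days' to 2023-04-28: counting 196 days forward gives 2023-11-10.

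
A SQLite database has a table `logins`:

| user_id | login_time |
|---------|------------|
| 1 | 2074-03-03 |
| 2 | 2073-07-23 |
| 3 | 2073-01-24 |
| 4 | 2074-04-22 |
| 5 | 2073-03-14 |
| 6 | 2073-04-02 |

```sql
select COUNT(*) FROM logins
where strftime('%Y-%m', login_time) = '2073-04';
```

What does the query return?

1

Rows with year-month 2073-04: 2073-04-02 → 1.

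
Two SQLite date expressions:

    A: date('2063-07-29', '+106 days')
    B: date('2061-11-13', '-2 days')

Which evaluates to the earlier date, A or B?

B

A = 2063-11-12.
B = 2061-11-11.
B is earlier.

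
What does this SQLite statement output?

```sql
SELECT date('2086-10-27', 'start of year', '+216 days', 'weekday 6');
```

2086-08-10

`start of year` rewinds 2086-10-27 to 2086-01-01.
Applying '+216 days' to 2086-01-01: counting 216 days forward gives 2086-08-05.
`weekday 6` advances to the next Saturday; 2086-08-05 is a Monday, so it moves forward to 2086-08-10.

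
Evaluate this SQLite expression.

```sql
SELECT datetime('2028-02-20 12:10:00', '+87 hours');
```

2028-02-24 03:10:00

+87 hours from 2028-02-20 12:10:00 is 2028-02-24 03:10:00 (crosses midnight).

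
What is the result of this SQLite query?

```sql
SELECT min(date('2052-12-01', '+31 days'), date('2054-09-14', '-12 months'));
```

2053-01-01

date('2052-12-01', '+31 days') → 2053-01-01.
date('2054-09-14', '-12 months') → 2053-09-14.
Earlier of the two is 2053-01-01.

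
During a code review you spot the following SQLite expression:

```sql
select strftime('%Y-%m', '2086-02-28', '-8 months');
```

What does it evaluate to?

First apply '-8 months': 2086-02-28 → 2085-06-28.
`%Y-%m` extracts the year-month: 2085-06.

2085-06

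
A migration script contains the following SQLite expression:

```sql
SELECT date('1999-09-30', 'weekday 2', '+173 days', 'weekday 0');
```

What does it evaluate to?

2000-03-26

`weekday 2` advances to the next Tuesday; 1999-09-30 is a Thursday, so it moves forward to 1999-10-05.
Applying '+173 days' to 1999-10-05: counting 173 days forward gives 2000-03-26.
`weekday 0` advances to the next Sunday; 2000-03-26 is already a Sunday, so it stays at 2000-03-26.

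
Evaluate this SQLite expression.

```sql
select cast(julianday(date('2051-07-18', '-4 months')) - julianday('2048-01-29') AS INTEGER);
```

1144

Adding -4 months to 2051-07-18 gives 2051-03-18.
2 days remain in January 2048 after the 29th (31 − 29).
Full months from February 2048 through February 2051 contribute their day counts.
Then 18 days into March 2051.
Total: 2 + 29 + 31 + 30 + 31 + 30 + 31 + 31 + 30 + 31 + 30 + 31 + 31 + 28 + 31 + 30 + 31 + 30 + 31 + 31 + 30 + 31 + 30 + 31 + 31 + 28 + 31 + 30 + 31 + 30 + 31 + 31 + 30 + 31 + 30 + 31 + 31 + 28 + 18 = 1144.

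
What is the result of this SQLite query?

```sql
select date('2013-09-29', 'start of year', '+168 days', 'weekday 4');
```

`start of year` rewinds 2013-09-29 to 2013-01-01.
Applying '+168 days' to 2013-01-01: counting 168 days forward gives 2013-06-18.
`weekday 4` advances to the next Thursday; 2013-06-18 is a Tuesday, so it moves forward to 2013-06-20.

2013-06-20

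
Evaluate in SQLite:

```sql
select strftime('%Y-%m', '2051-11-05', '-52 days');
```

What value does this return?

2051-09

First apply '-52 days': 2051-11-05 → 2051-09-14.
`%Y-%m` extracts the year-month: 2051-09.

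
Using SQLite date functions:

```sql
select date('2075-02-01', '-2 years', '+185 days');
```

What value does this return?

2073-08-05

Adding -2 years to 2075-02-01 gives 2073-02-01.
Applying '+185 days' to 2073-02-01: counting 185 days forward gives 2073-08-05.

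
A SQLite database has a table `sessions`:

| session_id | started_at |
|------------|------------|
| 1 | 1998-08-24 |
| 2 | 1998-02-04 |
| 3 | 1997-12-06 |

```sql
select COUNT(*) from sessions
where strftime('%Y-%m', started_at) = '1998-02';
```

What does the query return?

1

Rows with year-month 1998-02: 1998-02-04 → 1.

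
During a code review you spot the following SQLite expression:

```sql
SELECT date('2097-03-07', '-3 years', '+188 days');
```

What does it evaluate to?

2094-09-11

Adding -3 years to 2097-03-07 gives 2094-03-07.
Applying '+188 days' to 2094-03-07: counting 188 days forward gives 2094-09-11.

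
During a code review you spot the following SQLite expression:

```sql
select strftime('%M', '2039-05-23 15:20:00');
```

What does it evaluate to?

20

`%M` extracts the 2-digit minute: 20.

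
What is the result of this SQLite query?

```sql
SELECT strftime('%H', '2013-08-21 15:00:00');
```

`%H` extracts the 2-digit hour (00-23): 15.

15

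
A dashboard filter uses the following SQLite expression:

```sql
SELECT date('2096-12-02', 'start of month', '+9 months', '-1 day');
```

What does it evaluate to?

2097-08-31

`start of month` rewinds 2096-12-02 to 2096-12-01.
Adding +9 months to 2096-12-01 gives 2097-09-01.
Going back 1 day from 2097-09-01 reaches 2097-08-31 (last day of August, 31 days).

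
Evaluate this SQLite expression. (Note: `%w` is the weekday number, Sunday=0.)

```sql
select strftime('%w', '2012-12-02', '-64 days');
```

6

First apply '-64 days': 2012-12-02 → 2012-09-29.
2012-09-29 is a Saturday; with Sunday=0 that is 6.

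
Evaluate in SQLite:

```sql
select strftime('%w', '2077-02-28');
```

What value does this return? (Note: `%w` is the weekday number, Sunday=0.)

0

2077-02-28 is a Sunday; with Sunday=0 that is 0.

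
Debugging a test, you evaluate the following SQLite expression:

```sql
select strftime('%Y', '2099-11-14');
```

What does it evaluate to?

`%Y` extracts the 4-digit year: 2099.

2099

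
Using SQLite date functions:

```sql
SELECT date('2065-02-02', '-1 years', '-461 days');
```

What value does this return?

Adding -1 year to 2065-02-02 gives 2064-02-02.
Applying '-461 days' to 2064-02-02: counting 461 days back gives 2062-10-29.

2062-10-29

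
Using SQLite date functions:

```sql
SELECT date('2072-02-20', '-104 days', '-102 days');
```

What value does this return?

Applying '-104 days' to 2072-02-20: counting 104 days back gives 2071-11-08.
Applying '-102 days' to 2071-11-08: counting 102 days back gives 2071-07-29.

2071-07-29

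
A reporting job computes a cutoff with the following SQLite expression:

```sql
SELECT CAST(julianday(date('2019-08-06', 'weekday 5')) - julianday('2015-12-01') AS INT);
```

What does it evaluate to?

1347

`weekday 5` advances to the next Friday; 2019-08-06 is a Tuesday, so it moves forward to 2019-08-09.
30 days remain in December 2015 after the 1st (31 − 1).
Full months from January 2016 through July 2019 contribute their day counts.
Then 9 days into August 2019.
Total: 30 + 31 + 29 + 31 + 30 + 31 + 30 + 31 + 31 + 30 + 31 + 30 + 31 + 31 + 28 + 31 + 30 + 31 + 30 + 31 + 31 + 30 + 31 + 30 + 31 + 31 + 28 + 31 + 30 + 31 + 30 + 31 + 31 + 30 + 31 + 30 + 31 + 31 + 28 + 31 + 30 + 31 + 30 + 31 + 9 = 1347.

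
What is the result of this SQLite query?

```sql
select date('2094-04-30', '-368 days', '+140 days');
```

2093-09-14

Applying '-368 days' to 2094-04-30: counting 368 days back gives 2093-04-27.
Applying '+140 days' to 2093-04-27: counting 140 days forward gives 2093-09-14.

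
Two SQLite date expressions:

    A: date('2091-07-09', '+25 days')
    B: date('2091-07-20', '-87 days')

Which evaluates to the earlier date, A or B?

B

A = 2091-08-03.
B = 2091-04-24.
B is earlier.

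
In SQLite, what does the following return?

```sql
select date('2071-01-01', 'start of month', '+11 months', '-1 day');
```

`start of month` rewinds 2071-01-01 to 2071-01-01.
Adding +11 months to 2071-01-01 gives 2071-12-01.
Going back 1 day from 2071-12-01 reaches 2071-11-30 (last day of November, 30 days).

2071-11-30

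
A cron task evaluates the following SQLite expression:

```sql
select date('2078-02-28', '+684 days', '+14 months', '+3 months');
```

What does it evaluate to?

2081-06-13

Applying '+684 days' to 2078-02-28: counting 684 days forward gives 2080-01-13.
Adding +14 months to 2080-01-13 gives 2081-03-13.
Adding +3 months to 2081-03-13 gives 2081-06-13.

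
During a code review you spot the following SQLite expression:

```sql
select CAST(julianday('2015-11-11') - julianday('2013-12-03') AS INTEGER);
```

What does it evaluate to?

708

28 days remain in December 2013 after the 3rd (31 − 3).
Full months from January 2014 through October 2015 contribute their day counts.
Then 11 days into November 2015.
Total: 28 + 31 + 28 + 31 + 30 + 31 + 30 + 31 + 31 + 30 + 31 + 30 + 31 + 31 + 28 + 31 + 30 + 31 + 30 + 31 + 31 + 30 + 31 + 11 = 708.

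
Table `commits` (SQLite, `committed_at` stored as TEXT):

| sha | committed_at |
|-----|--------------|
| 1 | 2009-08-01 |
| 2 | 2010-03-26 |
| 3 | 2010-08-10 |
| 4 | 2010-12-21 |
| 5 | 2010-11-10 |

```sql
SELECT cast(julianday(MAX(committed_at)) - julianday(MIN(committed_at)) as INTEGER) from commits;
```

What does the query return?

MIN = 2009-08-01, MAX = 2010-12-21.
30 days remain in August 2009 after the 1st (31 − 1).
Full months from September 2009 through November 2010 contribute their day counts.
Then 21 days into December 2010.
Total: 30 + 30 + 31 + 30 + 31 + 31 + 28 + 31 + 30 + 31 + 30 + 31 + 31 + 30 + 31 + 30 + 21 = 507.

507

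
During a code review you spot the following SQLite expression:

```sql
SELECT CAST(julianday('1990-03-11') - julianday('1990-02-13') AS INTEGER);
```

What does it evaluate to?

15 days remain in February 1990 after the 13th (28 − 13).
Then 11 days into March 1990.
Total: 15 + 11 = 26.

26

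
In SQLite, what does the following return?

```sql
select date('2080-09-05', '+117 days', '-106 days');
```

Applying '+117 days' to 2080-09-05: counting 117 days forward gives 2080-12-31.
Applying '-106 days' to 2080-12-31: counting 106 days back gives 2080-09-16.

2080-09-16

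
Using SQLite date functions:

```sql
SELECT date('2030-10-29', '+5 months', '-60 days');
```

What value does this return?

2031-01-28

Adding +5 months to 2030-10-29 gives 2031-03-29.
Applying '-60 days' to 2031-03-29: counting 60 days back gives 2031-01-28.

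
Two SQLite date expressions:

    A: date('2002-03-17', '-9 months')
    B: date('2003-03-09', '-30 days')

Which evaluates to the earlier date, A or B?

A = 2001-06-17.
B = 2003-02-07.
A is earlier.

A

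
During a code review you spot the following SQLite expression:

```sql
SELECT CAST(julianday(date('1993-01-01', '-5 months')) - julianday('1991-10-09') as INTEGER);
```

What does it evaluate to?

Adding -5 months to 1993-01-01 gives 1992-08-01.
22 days remain in October 1991 after the 9th (31 − 9).
Full months from November 1991 through July 1992 contribute their day counts.
Then 1 day into August 1992.
Total: 22 + 30 + 31 + 31 + 29 + 31 + 30 + 31 + 30 + 31 + 1 = 297.

297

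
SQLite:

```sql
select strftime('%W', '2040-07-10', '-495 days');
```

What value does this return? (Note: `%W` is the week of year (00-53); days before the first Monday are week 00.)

09

First apply '-495 days': 2040-07-10 → 2039-03-03.
2039-03-03 is a Thursday. SQLite's %W counts Mondays since the year started; the result is 09.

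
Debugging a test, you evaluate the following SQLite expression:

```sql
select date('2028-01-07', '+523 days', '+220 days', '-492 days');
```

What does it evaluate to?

Applying '+523 days' to 2028-01-07: counting 523 days forward gives 2029-06-13.
Applying '+220 days' to 2029-06-13: counting 220 days forward gives 2030-01-19.
Applying '-492 days' to 2030-01-19: counting 492 days back gives 2028-09-14.

2028-09-14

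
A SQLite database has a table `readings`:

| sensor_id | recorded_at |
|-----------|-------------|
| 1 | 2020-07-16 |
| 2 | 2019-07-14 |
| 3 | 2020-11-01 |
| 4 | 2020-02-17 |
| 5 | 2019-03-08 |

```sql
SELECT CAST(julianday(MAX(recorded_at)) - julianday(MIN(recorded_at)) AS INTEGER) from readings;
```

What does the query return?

604

MIN = 2019-03-08, MAX = 2020-11-01.
23 days remain in March 2019 after the 8th (31 − 8).
Full months from April 2019 through October 2020 contribute their day counts.
Then 1 day into November 2020.
Total: 23 + 30 + 31 + 30 + 31 + 31 + 30 + 31 + 30 + 31 + 31 + 29 + 31 + 30 + 31 + 30 + 31 + 31 + 30 + 31 + 1 = 604.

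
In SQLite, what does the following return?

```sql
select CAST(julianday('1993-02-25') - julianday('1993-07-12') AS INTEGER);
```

-137

3 days remain in February 1993 after the 25th (28 − 25).
March 1993: 31 days.
April 1993: 30 days.
May 1993: 31 days.
June 1993: 30 days.
Then 12 days into July 1993.
Total: 3 + 31 + 30 + 31 + 30 + 12 = 137.
The subtraction is earlier − later, so the result is −137 → -137.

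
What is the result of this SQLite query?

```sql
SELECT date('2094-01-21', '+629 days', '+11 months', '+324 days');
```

2097-08-02

Applying '+629 days' to 2094-01-21: counting 629 days forward gives 2095-10-12.
Adding +11 months to 2095-10-12 gives 2096-09-12.
Applying '+324 days' to 2096-09-12: counting 324 days forward gives 2097-08-02.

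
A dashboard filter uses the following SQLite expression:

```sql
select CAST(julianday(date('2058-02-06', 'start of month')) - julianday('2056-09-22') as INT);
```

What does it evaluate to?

497

`start of month` rewinds 2058-02-06 to 2058-02-01.
8 days remain in September 2056 after the 22nd (30 − 22).
Full months from October 2056 through January 2058 contribute their day counts.
Then 1 day into February 2058.
Total: 8 + 31 + 30 + 31 + 31 + 28 + 31 + 30 + 31 + 30 + 31 + 31 + 30 + 31 + 30 + 31 + 31 + 1 = 497.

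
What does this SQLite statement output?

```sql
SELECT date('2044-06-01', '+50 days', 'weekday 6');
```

Applying '+50 days' to 2044-06-01: counting 50 days forward gives 2044-07-21.
`weekday 6` advances to the next Saturday; 2044-07-21 is a Thursday, so it moves forward to 2044-07-23.

2044-07-23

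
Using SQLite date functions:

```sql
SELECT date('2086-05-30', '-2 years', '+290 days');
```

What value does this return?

2085-03-16

Adding -2 years to 2086-05-30 gives 2084-05-30.
Applying '+290 days' to 2084-05-30: counting 290 days forward gives 2085-03-16.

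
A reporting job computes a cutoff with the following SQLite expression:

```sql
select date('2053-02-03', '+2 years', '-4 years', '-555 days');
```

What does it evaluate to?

Adding +2 years to 2053-02-03 gives 2055-02-03.
Adding -4 years to 2055-02-03 gives 2051-02-03.
Applying '-555 days' to 2051-02-03: counting 555 days back gives 2049-07-28.

2049-07-28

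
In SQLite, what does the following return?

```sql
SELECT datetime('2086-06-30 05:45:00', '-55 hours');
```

2086-06-27 22:45:00

-55 hours from 2086-06-30 05:45:00 is 2086-06-27 22:45:00 (crosses midnight).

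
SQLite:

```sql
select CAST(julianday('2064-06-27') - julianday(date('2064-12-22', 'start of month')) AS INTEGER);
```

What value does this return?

-157

`start of month` rewinds 2064-12-22 to 2064-12-01.
3 days remain in June 2064 after the 27th (30 − 27).
July 2064: 31 days.
August 2064: 31 days.
September 2064: 30 days.
October 2064: 31 days.
November 2064: 30 days.
Then 1 day into December 2064.
Total: 3 + 31 + 31 + 30 + 31 + 30 + 1 = 157.
The subtraction is earlier − later, so the result is −157 → -157.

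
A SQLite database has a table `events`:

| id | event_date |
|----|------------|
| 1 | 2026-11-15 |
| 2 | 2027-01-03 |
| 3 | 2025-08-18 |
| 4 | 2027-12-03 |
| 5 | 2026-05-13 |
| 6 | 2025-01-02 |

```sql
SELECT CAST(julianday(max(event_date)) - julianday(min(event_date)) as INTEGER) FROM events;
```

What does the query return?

1065

MIN = 2025-01-02, MAX = 2027-12-03.
29 days remain in January 2025 after the 2nd (31 − 2).
Full months from February 2025 through November 2027 contribute their day counts.
Then 3 days into December 2027.
Total: 29 + 28 + 31 + 30 + 31 + 30 + 31 + 31 + 30 + 31 + 30 + 31 + 31 + 28 + 31 + 30 + 31 + 30 + 31 + 31 + 30 + 31 + 30 + 31 + 31 + 28 + 31 + 30 + 31 + 30 + 31 + 31 + 30 + 31 + 30 + 3 = 1065.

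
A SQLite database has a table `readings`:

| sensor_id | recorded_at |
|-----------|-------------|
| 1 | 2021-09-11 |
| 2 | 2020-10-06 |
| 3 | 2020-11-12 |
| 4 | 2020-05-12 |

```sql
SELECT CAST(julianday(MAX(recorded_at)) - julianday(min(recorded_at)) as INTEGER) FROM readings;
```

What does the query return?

MIN = 2020-05-12, MAX = 2021-09-11.
19 days remain in May 2020 after the 12th (31 − 12).
Full months from June 2020 through August 2021 contribute their day counts.
Then 11 days into September 2021.
Total: 19 + 30 + 31 + 31 + 30 + 31 + 30 + 31 + 31 + 28 + 31 + 30 + 31 + 30 + 31 + 31 + 11 = 487.

487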